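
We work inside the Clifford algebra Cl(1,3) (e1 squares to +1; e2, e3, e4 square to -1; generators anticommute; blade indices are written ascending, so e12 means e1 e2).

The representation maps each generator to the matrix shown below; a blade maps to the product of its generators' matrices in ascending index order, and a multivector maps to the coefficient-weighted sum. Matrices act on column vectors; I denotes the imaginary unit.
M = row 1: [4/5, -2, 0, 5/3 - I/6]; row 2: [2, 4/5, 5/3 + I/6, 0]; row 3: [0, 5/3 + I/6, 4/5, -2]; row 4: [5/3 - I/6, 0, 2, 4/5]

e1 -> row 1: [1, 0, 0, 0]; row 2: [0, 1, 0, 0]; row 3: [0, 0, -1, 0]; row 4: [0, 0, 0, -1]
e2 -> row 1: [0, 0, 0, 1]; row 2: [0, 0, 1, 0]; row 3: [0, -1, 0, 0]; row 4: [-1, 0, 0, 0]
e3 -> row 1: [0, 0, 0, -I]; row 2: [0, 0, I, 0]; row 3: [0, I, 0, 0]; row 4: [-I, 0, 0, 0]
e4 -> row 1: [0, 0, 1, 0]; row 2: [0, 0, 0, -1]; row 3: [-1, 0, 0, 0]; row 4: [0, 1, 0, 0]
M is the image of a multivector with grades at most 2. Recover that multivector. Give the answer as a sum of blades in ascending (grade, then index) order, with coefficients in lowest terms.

Method: the blade images are trace-orthogonal — tr(rho(e_A) rho(e_B)^-1) = 4 if A = B and 0 otherwise — and rho(e_A)^-1 = (e_A)^2 * rho(e_A) with (e_A)^2 = +1 or -1, so the coefficient of e_A in the preimage is (e_A)^2 * tr(M rho(e_A))/4.
Nonzero projections over blades of grade <= 2: 1: (1)^2 = +1, tr(M 1) = 16/5, coefficient 4/5; e3: (e3)^2 = -1, tr(M rho(e3)) = -2/3, coefficient 1/6; e12: (e12)^2 = +1, tr(M rho(e12)) = 20/3, coefficient 5/3; e24: (e24)^2 = -1, tr(M rho(e24)) = 8, coefficient -2. Every other blade of grade <= 2 projects to 0.
Answer: 4/5 + 1/6*e3 + 5/3*e12 - 2*e24


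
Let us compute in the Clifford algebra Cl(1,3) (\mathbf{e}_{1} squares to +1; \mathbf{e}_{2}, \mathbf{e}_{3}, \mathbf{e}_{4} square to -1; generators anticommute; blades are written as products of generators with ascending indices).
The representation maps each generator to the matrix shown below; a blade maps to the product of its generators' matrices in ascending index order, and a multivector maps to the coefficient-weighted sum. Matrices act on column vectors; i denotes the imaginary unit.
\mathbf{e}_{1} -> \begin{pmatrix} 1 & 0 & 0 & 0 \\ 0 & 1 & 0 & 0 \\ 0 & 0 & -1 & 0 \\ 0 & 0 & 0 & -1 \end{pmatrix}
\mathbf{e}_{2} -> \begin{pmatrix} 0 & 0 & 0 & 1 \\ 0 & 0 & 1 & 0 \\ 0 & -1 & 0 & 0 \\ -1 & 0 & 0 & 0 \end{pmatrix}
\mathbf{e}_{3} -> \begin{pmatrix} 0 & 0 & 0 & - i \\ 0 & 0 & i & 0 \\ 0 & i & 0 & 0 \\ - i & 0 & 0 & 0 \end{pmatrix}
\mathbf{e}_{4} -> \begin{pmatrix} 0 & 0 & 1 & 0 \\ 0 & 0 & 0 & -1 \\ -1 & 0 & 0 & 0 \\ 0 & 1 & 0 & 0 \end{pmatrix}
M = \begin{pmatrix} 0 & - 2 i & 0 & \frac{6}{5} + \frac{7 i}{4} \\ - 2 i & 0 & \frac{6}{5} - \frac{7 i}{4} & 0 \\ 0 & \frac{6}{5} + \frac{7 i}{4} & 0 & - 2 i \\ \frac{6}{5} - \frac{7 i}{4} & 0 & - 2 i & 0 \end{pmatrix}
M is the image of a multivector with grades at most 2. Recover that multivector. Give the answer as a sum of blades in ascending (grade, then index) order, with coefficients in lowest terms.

Method: the blade images are trace-orthogonal — tr(rho(e_A) rho(e_B)^-1) = 4 if A = B and 0 otherwise — and rho(e_A)^-1 = (e_A)^2 * rho(e_A) with (e_A)^2 = +1 or -1, so the coefficient of e_A in the preimage is (e_A)^2 * tr(M rho(e_A))/4.
Nonzero projections over blades of grade <= 2: e_{1} e_{2}: (e_{1} e_{2})^2 = +1, tr(M rho(e_{1} e_{2})) = \frac{24}{5}, coefficient \frac{6}{5}; e_{1} e_{3}: (e_{1} e_{3})^2 = +1, tr(M rho(e_{1} e_{3})) = -7, coefficient -\frac{7}{4}; e_{3} e_{4}: (e_{3} e_{4})^2 = -1, tr(M rho(e_{3} e_{4})) = -8, coefficient 2. Every other blade of grade <= 2 projects to 0.
Answer: \frac{6}{5} e_{1} e_{2} - \frac{7}{4} e_{1} e_{3} + 2 e_{3} e_{4}


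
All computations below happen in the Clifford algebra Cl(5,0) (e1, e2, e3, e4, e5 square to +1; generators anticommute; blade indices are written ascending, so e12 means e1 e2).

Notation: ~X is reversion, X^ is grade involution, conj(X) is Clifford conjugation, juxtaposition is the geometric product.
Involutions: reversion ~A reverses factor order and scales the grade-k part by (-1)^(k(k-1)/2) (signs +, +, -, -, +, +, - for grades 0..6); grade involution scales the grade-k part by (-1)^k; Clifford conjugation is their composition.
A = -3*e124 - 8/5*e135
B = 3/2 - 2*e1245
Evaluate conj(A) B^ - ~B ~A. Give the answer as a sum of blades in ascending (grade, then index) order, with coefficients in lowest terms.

first term: -6*e5 - 9/2*e124 - 12/5*e135 - 16/5*e234
second term: -6*e5 + 9/2*e124 + 12/5*e135 + 16/5*e234
Answer: -9*e124 - 24/5*e135 - 32/5*e234


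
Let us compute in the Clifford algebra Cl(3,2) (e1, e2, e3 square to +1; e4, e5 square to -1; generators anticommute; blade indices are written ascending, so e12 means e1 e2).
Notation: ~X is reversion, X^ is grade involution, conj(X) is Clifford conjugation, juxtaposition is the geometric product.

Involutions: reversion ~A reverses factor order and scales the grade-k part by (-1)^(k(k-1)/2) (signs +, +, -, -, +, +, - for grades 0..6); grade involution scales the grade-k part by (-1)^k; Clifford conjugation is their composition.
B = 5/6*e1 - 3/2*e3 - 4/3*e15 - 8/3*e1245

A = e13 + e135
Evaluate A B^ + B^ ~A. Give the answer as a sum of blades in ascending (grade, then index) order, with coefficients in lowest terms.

first term: 3/2*e1 + 13/6*e3 - 3/2*e15 + 1/2*e35 - 8/3*e234 - 8/3*e2345
second term: 3/2*e1 - 1/2*e3 + 3/2*e15 + 13/6*e35 + 8/3*e234 - 8/3*e2345
Answer: 3*e1 + 5/3*e3 + 8/3*e35 - 16/3*e2345


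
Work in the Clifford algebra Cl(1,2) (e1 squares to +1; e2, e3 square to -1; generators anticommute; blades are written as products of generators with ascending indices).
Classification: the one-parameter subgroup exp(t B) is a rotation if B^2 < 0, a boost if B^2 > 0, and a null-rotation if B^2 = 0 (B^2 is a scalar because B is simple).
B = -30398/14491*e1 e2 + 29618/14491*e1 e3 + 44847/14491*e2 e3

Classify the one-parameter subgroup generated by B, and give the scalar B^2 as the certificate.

B^2 term by term: the squares give (-30398/14491)^2*(e1 e2)^2 + (29618/14491)^2*(e1 e3)^2 + (44847/14491)^2*(e2 e3)^2 = 924038404/209989081*(+1) + 877225924/209989081*(+1) + 2011253409/209989081*(-1) = -1 (each basis 2-blade squares to minus the product of its generators' squares); cross terms between blades sharing an index anticommute and cancel. So B^2 = -1.
Answer: rotation, certificate B^2 = -1. B^2 = -1 is basis-independent, so its sign is the whole story.


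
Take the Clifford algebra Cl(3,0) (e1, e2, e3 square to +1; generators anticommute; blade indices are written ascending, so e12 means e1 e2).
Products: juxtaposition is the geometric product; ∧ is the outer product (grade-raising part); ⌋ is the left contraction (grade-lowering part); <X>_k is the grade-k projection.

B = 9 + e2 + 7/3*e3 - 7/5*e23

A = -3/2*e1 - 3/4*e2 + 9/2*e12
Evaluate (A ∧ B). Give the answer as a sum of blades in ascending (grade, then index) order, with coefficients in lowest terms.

step 1: -27/2*e1 - 27/4*e2 + 39*e12 - 7/2*e13 - 7/4*e23 + 63/5*e123
Answer: -27/2*e1 - 27/4*e2 + 39*e12 - 7/2*e13 - 7/4*e23 + 63/5*e123


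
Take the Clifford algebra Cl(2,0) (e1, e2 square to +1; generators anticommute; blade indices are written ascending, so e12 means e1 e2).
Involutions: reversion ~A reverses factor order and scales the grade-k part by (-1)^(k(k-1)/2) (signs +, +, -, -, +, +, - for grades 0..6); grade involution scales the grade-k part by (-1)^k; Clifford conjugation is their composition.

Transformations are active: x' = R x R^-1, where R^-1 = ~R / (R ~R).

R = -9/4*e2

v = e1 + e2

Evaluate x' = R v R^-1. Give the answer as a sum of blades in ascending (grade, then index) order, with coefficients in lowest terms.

~R = -9/4*e2, and R ~R = 81/16, so R^-1 = ~R / (81/16).
R v = -9/4 + 9/4*e12
Answer: -e1 + e2


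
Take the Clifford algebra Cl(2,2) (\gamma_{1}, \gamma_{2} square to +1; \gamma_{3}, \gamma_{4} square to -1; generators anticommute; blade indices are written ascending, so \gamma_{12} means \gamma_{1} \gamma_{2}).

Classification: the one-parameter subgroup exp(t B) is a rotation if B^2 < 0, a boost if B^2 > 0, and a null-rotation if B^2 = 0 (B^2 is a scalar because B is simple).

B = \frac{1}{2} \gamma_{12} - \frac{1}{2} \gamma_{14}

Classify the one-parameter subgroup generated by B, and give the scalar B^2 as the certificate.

B^2 term by term: the squares give (\frac{1}{2})^2*(\gamma_{12})^2 + (-\frac{1}{2})^2*(\gamma_{14})^2 = \frac{1}{4}*(-1) + \frac{1}{4}*(+1) = 0 (each basis 2-blade squares to minus the product of its generators' squares); cross terms between blades sharing an index anticommute and cancel. So B^2 = 0.
Answer: null-rotation, certificate B^2 = 0. The class reads off the invariant scalar 0 directly.


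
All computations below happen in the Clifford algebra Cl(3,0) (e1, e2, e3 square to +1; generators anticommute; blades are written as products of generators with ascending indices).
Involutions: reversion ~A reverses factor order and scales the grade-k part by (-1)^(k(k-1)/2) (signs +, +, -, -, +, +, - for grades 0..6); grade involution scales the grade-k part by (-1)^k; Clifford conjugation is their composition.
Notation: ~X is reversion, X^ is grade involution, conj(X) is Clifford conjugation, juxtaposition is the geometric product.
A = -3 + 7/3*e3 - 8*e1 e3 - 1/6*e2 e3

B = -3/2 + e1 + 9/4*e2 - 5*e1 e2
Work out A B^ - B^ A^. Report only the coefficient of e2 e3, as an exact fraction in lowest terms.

first term: 9/2 + 3*e1 + 27/4*e2 - 95/8*e3 + 15*e1 e2 + 27/2*e1 e3 + 91/2*e2 e3 - 59/2*e1 e2 e3
second term: 9/2 + 3*e1 + 27/4*e2 + 95/8*e3 + 15*e1 e2 + 91/6*e1 e3 - 69/2*e2 e3 - 37/6*e1 e2 e3
Answer: 80


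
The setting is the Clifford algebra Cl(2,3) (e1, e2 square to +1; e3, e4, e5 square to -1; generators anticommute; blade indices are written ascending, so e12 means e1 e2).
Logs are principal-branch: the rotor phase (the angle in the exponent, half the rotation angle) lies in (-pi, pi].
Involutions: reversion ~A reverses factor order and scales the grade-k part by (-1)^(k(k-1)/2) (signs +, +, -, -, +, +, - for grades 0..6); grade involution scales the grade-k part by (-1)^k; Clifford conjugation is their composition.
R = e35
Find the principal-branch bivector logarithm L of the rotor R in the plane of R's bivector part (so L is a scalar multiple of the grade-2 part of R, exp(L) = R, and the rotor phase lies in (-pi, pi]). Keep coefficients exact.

The scalar part of R is 0, which pins the rotor phase on the principal branch; dividing the bivector part by the sine of that phase recovers the unit plane, and L is the phase times that plane.
Concretely: cos(phase) = 0 gives phase = ±pi/2, and since phase/sin(phase) is even the sign is immaterial: L = (phase/sin(phase)) * <R>_2 = (pi/2) * <R>_2.
Answer: pi/2*e35


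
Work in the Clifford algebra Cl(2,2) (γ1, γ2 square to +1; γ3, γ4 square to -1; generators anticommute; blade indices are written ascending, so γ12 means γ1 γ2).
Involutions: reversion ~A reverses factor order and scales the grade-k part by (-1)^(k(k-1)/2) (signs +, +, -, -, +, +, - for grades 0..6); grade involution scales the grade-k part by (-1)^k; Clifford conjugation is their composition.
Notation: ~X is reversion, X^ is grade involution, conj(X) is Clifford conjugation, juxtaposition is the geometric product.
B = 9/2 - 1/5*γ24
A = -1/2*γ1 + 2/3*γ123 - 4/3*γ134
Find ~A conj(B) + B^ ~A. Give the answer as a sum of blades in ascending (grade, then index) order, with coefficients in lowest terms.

first term: -9/4*γ1 - 49/15*γ123 - 1/10*γ124 + 92/15*γ134
second term: -9/4*γ1 - 49/15*γ123 + 1/10*γ124 + 92/15*γ134
Answer: -9/2*γ1 - 98/15*γ123 + 184/15*γ134


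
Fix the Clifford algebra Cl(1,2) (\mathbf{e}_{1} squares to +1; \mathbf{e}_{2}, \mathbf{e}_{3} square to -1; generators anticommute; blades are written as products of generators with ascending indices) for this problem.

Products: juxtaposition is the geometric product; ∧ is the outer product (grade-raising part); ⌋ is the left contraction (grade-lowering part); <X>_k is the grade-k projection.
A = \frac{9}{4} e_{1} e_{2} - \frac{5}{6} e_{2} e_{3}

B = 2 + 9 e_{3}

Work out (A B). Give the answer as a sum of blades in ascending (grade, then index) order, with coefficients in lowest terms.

step 1: \frac{15}{2} e_{2} + \frac{9}{2} e_{1} e_{2} - \frac{5}{3} e_{2} e_{3} + \frac{81}{4} e_{1} e_{2} e_{3}
Answer: \frac{15}{2} e_{2} + \frac{9}{2} e_{1} e_{2} - \frac{5}{3} e_{2} e_{3} + \frac{81}{4} e_{1} e_{2} e_{3}


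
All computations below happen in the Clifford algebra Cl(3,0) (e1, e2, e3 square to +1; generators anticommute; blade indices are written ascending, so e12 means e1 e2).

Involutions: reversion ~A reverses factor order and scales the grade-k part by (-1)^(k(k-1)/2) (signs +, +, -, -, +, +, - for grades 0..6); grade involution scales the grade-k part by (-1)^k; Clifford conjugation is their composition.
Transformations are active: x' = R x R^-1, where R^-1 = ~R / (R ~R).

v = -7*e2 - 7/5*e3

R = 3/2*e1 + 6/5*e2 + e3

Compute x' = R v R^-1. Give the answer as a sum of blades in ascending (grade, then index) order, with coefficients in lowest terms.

~R = 3/2*e1 + 6/5*e2 + e3, and R ~R = 469/100, so R^-1 = ~R / (469/100).
R v = -49/5 - 21/2*e12 - 21/10*e13 + 133/25*e23
Answer: -420/67*e1 + 133/67*e2 - 931/335*e3


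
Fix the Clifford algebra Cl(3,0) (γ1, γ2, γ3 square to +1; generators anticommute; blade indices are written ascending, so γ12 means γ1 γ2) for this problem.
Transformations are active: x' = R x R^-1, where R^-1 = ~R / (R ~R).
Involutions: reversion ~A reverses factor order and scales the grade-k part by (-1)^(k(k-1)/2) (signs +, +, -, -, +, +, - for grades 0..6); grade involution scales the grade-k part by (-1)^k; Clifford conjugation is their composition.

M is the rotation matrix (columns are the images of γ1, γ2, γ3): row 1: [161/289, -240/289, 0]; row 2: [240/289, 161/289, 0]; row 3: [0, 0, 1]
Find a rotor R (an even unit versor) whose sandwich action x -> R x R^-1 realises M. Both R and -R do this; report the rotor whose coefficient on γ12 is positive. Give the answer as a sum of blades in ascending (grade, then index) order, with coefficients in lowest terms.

Method: write R = a + b12*γ12 + b13*γ13 + b23*γ23 with a^2 + b12^2 + b13^2 + b23^2 = 1 (so R^-1 = ~R). Expanding the columns R e_j ~R gives tr M = 4a^2 - 1 and, from the antisymmetric part, M21 - M12 = -4a*b12, M13 - M31 = 4a*b13, M32 - M23 = -4a*b23.
Here tr M = 611/289, so a^2 = (1 + tr M)/4 = 225/289 and a = ±15/17. Taking a = 15/17: M21 - M12 = 480/289, M13 - M31 = 0, M32 - M23 = 0, giving b12 = -8/17, b13 = 0, b23 = 0, i.e. R = 15/17 - 8/17*γ12.
Its γ12 coefficient is negative, so report the other preimage -R.
Answer: -15/17 + 8/17*γ12. Recall the cover is two-to-one: with M of trace 611/289, both preimages act alike, and the stated γ12 sign chooses the sheet.


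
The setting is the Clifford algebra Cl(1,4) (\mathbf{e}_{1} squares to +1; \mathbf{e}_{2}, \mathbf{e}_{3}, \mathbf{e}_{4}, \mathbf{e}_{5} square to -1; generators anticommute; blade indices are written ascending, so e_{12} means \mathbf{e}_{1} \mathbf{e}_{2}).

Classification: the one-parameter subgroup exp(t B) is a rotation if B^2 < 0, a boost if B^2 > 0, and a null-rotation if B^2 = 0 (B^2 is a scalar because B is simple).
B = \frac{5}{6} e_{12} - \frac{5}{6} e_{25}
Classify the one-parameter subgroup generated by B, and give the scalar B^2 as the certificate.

B^2 term by term: the squares give (\frac{5}{6})^2*(e_{12})^2 + (-\frac{5}{6})^2*(e_{25})^2 = \frac{25}{36}*(+1) + \frac{25}{36}*(-1) = 0 (each basis 2-blade squares to minus the product of its generators' squares); cross terms between blades sharing an index anticommute and cancel. So B^2 = 0.
Answer: null-rotation, certificate B^2 = 0. Why this suffices: the scalar 0 survives any versor conjugation, so its sign alone determines the class however B is presented.


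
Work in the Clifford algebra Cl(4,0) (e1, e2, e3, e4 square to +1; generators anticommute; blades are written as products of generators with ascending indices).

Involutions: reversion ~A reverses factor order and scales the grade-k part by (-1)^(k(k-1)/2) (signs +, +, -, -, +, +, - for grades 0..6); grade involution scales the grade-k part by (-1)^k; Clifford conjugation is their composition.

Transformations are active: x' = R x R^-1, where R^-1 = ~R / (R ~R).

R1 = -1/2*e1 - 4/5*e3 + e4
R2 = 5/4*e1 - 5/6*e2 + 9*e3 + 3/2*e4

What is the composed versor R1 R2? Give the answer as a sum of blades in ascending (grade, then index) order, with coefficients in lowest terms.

Distribute over the terms of R1 (each basis-blade product reordered to ascending indices, repeated generators contracted through their squares):
(-1/2*e1) R2 = -5/8 + 5/12*e1 e2 - 9/2*e1 e3 - 3/4*e1 e4
(-4/5*e3) R2 = -36/5 + e1 e3 - 2/3*e2 e3 - 6/5*e3 e4
(e4) R2 = 3/2 - 5/4*e1 e4 + 5/6*e2 e4 - 9*e3 e4
Summing the partial products and collecting blades:
Answer: -253/40 + 5/12*e1 e2 - 7/2*e1 e3 - 2*e1 e4 - 2/3*e2 e3 + 5/6*e2 e4 - 51/5*e3 e4


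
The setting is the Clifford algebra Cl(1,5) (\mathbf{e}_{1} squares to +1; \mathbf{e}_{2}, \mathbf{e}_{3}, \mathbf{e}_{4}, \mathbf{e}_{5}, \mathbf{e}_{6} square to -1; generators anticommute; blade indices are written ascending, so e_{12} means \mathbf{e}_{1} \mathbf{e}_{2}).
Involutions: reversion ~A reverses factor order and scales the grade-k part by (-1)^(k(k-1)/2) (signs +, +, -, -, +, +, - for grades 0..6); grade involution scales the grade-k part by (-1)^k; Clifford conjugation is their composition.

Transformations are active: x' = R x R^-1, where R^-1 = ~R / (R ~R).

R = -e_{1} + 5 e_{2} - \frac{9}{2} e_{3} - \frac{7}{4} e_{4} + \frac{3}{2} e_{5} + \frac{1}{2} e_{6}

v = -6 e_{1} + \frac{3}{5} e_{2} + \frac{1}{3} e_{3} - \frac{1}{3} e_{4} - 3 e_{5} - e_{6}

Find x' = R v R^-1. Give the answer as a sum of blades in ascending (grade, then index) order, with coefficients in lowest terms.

~R = -e_{1} + 5 e_{2} - \frac{9}{2} e_{3} - \frac{7}{4} e_{4} + \frac{3}{2} e_{5} + \frac{1}{2} e_{6}, and R ~R = -\frac{797}{16}, so R^-1 = ~R / (-\frac{797}{16}).
R v = \frac{107}{12} + \frac{147}{5} e_{12} - \frac{82}{3} e_{13} - \frac{61}{6} e_{14} + 12 e_{15} + 4 e_{16} + \frac{131}{30} e_{23} - \frac{37}{60} e_{24} - \frac{159}{10} e_{25} - \frac{53}{10} e_{26} + \frac{25}{12} e_{34} + 13 e_{35} + \frac{13}{3} e_{36} + \frac{23}{4} e_{45} + \frac{23}{12} e_{46}
Answer: \frac{15202}{2391} e_{1} - \frac{28573}{11955} e_{2} + \frac{3055}{2391} e_{3} + \frac{765}{797} e_{4} + \frac{1963}{797} e_{5} + \frac{1963}{2391} e_{6}


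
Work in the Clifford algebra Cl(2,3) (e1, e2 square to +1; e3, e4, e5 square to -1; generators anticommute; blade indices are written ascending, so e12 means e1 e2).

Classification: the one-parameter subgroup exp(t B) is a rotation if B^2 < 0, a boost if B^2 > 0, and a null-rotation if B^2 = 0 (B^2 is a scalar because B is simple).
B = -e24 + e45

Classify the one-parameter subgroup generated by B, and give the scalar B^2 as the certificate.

B^2 term by term: the squares give (-1)^2*(e24)^2 + (1)^2*(e45)^2 = 1*(+1) + 1*(-1) = 0 (each basis 2-blade squares to minus the product of its generators' squares); cross terms between blades sharing an index anticommute and cancel. So B^2 = 0.
Answer: null-rotation, certificate B^2 = 0. Key observation: B^2 = 0 is a conjugation invariant, so its sign decides the class regardless of the surface form of B.


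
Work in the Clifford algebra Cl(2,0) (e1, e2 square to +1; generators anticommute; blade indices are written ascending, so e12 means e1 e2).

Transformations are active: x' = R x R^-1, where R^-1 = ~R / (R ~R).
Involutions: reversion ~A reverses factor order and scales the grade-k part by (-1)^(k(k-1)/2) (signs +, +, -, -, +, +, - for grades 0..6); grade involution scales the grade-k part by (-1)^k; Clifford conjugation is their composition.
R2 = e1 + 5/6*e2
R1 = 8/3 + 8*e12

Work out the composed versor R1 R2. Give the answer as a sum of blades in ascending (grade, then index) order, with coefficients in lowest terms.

Distribute over the terms of R1 (each basis-blade product reordered to ascending indices, repeated generators contracted through their squares):
(8/3) R2 = 8/3*e1 + 20/9*e2
(8*e12) R2 = 20/3*e1 - 8*e2
Summing the partial products and collecting blades:
Answer: 28/3*e1 - 52/9*e2


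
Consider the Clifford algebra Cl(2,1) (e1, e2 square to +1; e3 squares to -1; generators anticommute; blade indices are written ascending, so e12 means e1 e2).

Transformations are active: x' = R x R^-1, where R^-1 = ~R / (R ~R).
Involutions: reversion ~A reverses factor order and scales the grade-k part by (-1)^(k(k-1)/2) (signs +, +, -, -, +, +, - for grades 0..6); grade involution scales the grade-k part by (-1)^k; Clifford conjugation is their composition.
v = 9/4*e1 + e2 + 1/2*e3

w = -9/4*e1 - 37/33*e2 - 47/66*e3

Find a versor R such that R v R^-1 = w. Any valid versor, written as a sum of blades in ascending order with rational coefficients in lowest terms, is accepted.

R = v + w = -4/33*e2 - 7/33*e3 works: the equal norms (93/16) guarantee its sandwich swaps v into w.
Answer: -4/33*e2 - 7/33*e3


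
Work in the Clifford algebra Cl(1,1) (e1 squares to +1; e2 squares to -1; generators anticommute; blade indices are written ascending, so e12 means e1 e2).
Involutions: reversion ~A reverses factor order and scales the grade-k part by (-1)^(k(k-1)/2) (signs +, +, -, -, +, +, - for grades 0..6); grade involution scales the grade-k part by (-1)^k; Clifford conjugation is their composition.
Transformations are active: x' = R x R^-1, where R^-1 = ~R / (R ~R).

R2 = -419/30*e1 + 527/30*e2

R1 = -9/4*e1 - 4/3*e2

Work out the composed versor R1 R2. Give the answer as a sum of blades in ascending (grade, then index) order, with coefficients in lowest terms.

Distribute over the terms of R1 (each basis-blade product reordered to ascending indices, repeated generators contracted through their squares):
(-9/4*e1) R2 = 1257/40 - 1581/40*e12
(-4/3*e2) R2 = 1054/45 - 838/45*e12
Summing the partial products and collecting blades:
Answer: 3949/72 - 20933/360*e12


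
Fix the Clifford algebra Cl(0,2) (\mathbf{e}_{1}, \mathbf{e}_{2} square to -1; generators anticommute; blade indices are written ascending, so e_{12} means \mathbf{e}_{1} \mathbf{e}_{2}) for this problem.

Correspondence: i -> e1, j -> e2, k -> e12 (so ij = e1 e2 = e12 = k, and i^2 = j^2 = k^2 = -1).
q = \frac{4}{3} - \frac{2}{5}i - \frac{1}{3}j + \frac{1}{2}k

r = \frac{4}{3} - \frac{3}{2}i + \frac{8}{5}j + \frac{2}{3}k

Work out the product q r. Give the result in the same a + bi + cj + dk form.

In blades: q = \frac{4}{3} - \frac{2}{5} e_{1} - \frac{1}{3} e_{2} + \frac{1}{2} e_{12}, r = \frac{4}{3} - \frac{3}{2} e_{1} + \frac{8}{5} e_{2} + \frac{2}{3} e_{12}.
Distribute q over r term by term (generator squares from the signature, products reordered to ascending indices): (\frac{4}{3})*r = \frac{16}{9} - 2 e_{1} + \frac{32}{15} e_{2} + \frac{8}{9} e_{12}; (-\frac{2}{5} e_{1})*r = -\frac{3}{5} - \frac{8}{15} e_{1} + \frac{4}{15} e_{2} - \frac{16}{25} e_{12}; (-\frac{1}{3} e_{2})*r = \frac{8}{15} - \frac{2}{9} e_{1} - \frac{4}{9} e_{2} - \frac{1}{2} e_{12}; (\frac{1}{2} e_{12})*r = -\frac{1}{3} - \frac{4}{5} e_{1} - \frac{3}{4} e_{2} + \frac{2}{3} e_{12}.
Sum: \frac{62}{45} - \frac{32}{9} e_{1} + \frac{217}{180} e_{2} + \frac{187}{450} e_{12}; translating back through the correspondence:
Answer: \frac{62}{45} - \frac{32}{9}i + \frac{217}{180}j + \frac{187}{450}k


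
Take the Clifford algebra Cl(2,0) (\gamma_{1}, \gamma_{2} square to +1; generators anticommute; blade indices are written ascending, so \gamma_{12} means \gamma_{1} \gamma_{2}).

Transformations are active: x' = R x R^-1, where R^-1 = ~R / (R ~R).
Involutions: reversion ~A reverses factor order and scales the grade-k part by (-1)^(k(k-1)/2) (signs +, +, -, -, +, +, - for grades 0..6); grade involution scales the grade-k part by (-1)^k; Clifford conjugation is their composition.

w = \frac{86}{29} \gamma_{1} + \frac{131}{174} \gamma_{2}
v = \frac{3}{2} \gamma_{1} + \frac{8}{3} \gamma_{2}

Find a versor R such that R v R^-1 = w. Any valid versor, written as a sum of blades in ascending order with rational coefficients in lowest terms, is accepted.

Sketch: the shared square \frac{337}{36} makes R = v + w = \frac{259}{58} \gamma_{1} + \frac{595}{174} \gamma_{2} the natural versor; its sandwich fixes that direction, negates (v - w)/2, and sends v to w.
Answer: \frac{259}{58} \gamma_{1} + \frac{595}{174} \gamma_{2}


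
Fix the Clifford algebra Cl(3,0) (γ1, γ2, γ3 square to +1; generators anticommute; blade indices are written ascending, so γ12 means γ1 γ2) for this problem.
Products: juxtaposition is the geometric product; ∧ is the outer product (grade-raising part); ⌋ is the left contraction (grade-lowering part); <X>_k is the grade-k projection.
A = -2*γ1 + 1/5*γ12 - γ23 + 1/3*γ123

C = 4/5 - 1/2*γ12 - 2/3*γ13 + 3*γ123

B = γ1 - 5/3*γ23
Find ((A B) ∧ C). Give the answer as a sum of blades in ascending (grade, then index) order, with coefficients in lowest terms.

step 1: -11/3 + 5/9*γ1 - 1/5*γ2 - 1/3*γ13 + 1/3*γ23 + 7/3*γ123
step 2: -44/15 + 4/9*γ1 - 4/25*γ2 + 11/6*γ12 + 98/45*γ13 + 4/15*γ23 - 139/15*γ123
Answer: -44/15 + 4/9*γ1 - 4/25*γ2 + 11/6*γ12 + 98/45*γ13 + 4/15*γ23 - 139/15*γ123


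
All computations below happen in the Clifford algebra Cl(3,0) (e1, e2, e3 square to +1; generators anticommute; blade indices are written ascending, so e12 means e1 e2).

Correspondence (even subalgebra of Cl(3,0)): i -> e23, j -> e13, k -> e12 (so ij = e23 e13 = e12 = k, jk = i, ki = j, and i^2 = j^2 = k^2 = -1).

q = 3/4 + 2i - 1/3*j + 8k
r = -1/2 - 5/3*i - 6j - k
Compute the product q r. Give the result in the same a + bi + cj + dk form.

In blades: q = 3/4 + 8*e12 - 1/3*e13 + 2*e23, r = -1/2 - e12 - 6*e13 - 5/3*e23.
Distribute q over r term by term (generator squares from the signature, products reordered to ascending indices): (3/4)*r = -3/8 - 3/4*e12 - 9/2*e13 - 5/4*e23; (8*e12)*r = 8 - 4*e12 - 40/3*e13 + 48*e23; (-1/3*e13)*r = -2 - 5/9*e12 + 1/6*e13 + 1/3*e23; (2*e23)*r = 10/3 - 12*e12 + 2*e13 - e23.
Sum: 215/24 - 623/36*e12 - 47/3*e13 + 553/12*e23; translating back through the correspondence:
Answer: 215/24 + 553/12*i - 47/3*j - 623/36*k


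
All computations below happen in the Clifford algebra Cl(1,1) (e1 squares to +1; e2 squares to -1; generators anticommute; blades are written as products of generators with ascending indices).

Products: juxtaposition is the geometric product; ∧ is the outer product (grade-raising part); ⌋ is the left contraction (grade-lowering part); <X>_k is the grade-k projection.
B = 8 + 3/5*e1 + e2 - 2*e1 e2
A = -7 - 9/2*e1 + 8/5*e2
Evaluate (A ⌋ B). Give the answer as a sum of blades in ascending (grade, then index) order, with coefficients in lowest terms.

step 1: -603/10 - 37/5*e1 + 2*e2 + 14*e1 e2
Answer: -603/10 - 37/5*e1 + 2*e2 + 14*e1 e2


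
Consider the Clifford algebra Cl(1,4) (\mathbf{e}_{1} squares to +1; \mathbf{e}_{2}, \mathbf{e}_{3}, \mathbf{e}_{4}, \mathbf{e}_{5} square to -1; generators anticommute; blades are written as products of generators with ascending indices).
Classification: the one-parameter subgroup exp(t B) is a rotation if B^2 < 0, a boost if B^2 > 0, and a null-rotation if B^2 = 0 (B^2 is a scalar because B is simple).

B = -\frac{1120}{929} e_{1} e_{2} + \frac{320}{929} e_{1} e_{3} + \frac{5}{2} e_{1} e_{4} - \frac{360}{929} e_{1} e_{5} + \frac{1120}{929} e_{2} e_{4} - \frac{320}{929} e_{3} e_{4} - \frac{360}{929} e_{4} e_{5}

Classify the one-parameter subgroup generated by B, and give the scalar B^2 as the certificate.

B^2 term by term: the squares give (-\frac{1120}{929})^2*(e_{1} e_{2})^2 + (\frac{320}{929})^2*(e_{1} e_{3})^2 + (\frac{5}{2})^2*(e_{1} e_{4})^2 + (-\frac{360}{929})^2*(e_{1} e_{5})^2 + (\frac{1120}{929})^2*(e_{2} e_{4})^2 + (-\frac{320}{929})^2*(e_{3} e_{4})^2 + (-\frac{360}{929})^2*(e_{4} e_{5})^2 = \frac{1254400}{863041}*(+1) + \frac{102400}{863041}*(+1) + \frac{25}{4}*(+1) + \frac{129600}{863041}*(+1) + \frac{1254400}{863041}*(-1) + \frac{102400}{863041}*(-1) + \frac{129600}{863041}*(-1) = \frac{25}{4} (each basis 2-blade squares to minus the product of its generators' squares); cross terms between blades sharing an index anticommute and cancel; the commuting (index-disjoint) pairs give grade-4 terms 2*c*c'*(blade product), which cancel blade by blade — e_{1} e_{2} e_{3} e_{4}: \frac{716800}{863041} - \frac{716800}{863041} = 0; e_{1} e_{2} e_{4} e_{5}: \frac{806400}{863041} - \frac{806400}{863041} = 0; e_{1} e_{3} e_{4} e_{5}: -\frac{230400}{863041} + \frac{230400}{863041} = 0 — confirming B is simple. So B^2 = \frac{25}{4}.
Answer: boost, certificate B^2 = \frac{25}{4}. One invariant decides it: the square \frac{25}{4} survives every conjugation, and its sign is exactly the classification.


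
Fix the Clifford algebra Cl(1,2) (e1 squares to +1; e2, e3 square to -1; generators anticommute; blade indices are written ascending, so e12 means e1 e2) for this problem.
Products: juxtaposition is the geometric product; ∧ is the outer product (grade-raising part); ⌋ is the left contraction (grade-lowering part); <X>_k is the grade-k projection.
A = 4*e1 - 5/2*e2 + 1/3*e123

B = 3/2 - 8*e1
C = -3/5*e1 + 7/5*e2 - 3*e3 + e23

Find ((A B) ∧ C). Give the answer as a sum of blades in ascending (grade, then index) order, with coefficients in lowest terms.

step 1: -32 + 6*e1 - 15/4*e2 - 20*e12 - 8/3*e23 + 1/2*e123
step 2: 96/5*e1 - 224/5*e2 + 96*e3 + 123/20*e12 - 18*e13 - 83/4*e23 + 338/5*e123
Answer: 96/5*e1 - 224/5*e2 + 96*e3 + 123/20*e12 - 18*e13 - 83/4*e23 + 338/5*e123


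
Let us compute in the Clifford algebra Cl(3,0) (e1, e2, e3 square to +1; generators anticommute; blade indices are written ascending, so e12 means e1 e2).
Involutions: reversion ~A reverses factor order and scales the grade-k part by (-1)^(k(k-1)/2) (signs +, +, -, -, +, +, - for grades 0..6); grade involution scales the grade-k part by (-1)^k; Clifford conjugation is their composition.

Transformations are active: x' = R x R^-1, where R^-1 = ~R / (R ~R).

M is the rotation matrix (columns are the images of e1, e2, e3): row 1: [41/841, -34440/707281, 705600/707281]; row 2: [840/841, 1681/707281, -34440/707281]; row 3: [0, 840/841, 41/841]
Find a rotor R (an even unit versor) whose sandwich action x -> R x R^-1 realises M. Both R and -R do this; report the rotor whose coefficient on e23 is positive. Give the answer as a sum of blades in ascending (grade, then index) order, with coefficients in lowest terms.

Method: write R = a + b12*e12 + b13*e13 + b23*e23 with a^2 + b12^2 + b13^2 + b23^2 = 1 (so R^-1 = ~R). Expanding the columns R e_j ~R gives tr M = 4a^2 - 1 and, from the antisymmetric part, M21 - M12 = -4a*b12, M13 - M31 = 4a*b13, M32 - M23 = -4a*b23.
Here tr M = 70643/707281, so a^2 = (1 + tr M)/4 = 194481/707281 and a = ±441/841. Taking a = 441/841: M21 - M12 = 740880/707281, M13 - M31 = 705600/707281, M32 - M23 = 740880/707281, giving b12 = -420/841, b13 = 400/841, b23 = -420/841, i.e. R = 441/841 - 420/841*e12 + 400/841*e13 - 420/841*e23.
Its e23 coefficient is negative, so report the other preimage -R.
Answer: -441/841 + 420/841*e12 - 400/841*e13 + 420/841*e23. Note: both R and -R realise this M (trace 70643/707281); the covering map identifies them, and the e23-coefficient sign is the tie-breaker.


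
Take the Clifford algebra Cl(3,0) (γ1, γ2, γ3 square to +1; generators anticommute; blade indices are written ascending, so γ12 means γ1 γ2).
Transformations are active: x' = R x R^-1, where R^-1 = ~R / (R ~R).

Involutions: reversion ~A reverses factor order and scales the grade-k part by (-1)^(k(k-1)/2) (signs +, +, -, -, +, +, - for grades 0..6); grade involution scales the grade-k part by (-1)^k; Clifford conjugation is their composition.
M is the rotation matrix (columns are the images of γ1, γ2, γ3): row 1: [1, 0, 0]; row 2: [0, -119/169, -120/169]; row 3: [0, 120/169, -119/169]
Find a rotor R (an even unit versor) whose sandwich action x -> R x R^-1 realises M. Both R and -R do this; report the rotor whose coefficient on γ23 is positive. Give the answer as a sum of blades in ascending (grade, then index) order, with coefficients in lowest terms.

Method: write R = a + b12*γ12 + b13*γ13 + b23*γ23 with a^2 + b12^2 + b13^2 + b23^2 = 1 (so R^-1 = ~R). Expanding the columns R e_j ~R gives tr M = 4a^2 - 1 and, from the antisymmetric part, M21 - M12 = -4a*b12, M13 - M31 = 4a*b13, M32 - M23 = -4a*b23.
Here tr M = -69/169, so a^2 = (1 + tr M)/4 = 25/169 and a = ±5/13. Taking a = 5/13: M21 - M12 = 0, M13 - M31 = 0, M32 - M23 = 240/169, giving b12 = 0, b13 = 0, b23 = -12/13, i.e. R = 5/13 - 12/13*γ23.
Its γ23 coefficient is negative, so report the other preimage -R.
Answer: -5/13 + 12/13*γ23. Key observation: the double cover Spin(3) -> SO(3) sends R and -R to the same matrix (trace -69/169 here), so the stated sign of the γ23 coefficient is what selects one sheet.


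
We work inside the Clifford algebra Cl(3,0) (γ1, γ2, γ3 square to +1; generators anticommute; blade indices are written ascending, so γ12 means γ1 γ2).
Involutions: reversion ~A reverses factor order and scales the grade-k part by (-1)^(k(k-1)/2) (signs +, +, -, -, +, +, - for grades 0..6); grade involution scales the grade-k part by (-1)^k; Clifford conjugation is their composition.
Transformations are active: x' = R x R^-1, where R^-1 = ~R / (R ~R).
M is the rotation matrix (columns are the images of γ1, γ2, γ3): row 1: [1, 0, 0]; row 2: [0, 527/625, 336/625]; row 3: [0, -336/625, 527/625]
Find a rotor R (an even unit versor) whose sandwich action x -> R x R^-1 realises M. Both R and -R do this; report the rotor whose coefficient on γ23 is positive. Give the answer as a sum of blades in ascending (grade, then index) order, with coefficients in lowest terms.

Method: write R = a + b12*γ12 + b13*γ13 + b23*γ23 with a^2 + b12^2 + b13^2 + b23^2 = 1 (so R^-1 = ~R). Expanding the columns R e_j ~R gives tr M = 4a^2 - 1 and, from the antisymmetric part, M21 - M12 = -4a*b12, M13 - M31 = 4a*b13, M32 - M23 = -4a*b23.
Here tr M = 1679/625, so a^2 = (1 + tr M)/4 = 576/625 and a = ±24/25. Taking a = 24/25: M21 - M12 = 0, M13 - M31 = 0, M32 - M23 = -672/625, giving b12 = 0, b13 = 0, b23 = 7/25, i.e. R = 24/25 + 7/25*γ23.
Its γ23 coefficient is already positive.
Answer: 24/25 + 7/25*γ23. Sheet selection: the two-to-one cover makes ±R indistinguishable at the matrix level (trace 1679/625), so uniqueness comes from the required sign on γ23.


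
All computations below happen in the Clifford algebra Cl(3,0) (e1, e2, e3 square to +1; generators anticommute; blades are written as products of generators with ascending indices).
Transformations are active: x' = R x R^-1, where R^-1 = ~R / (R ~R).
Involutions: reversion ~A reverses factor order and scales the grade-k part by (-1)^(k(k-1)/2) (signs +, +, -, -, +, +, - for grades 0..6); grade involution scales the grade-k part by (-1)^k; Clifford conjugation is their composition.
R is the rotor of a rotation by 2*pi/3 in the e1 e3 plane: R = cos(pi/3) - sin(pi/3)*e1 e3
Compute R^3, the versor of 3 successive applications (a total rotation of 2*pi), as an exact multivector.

Half-angle bookkeeping: 3 applications in e1 e3 add up to rotor phase 3*pi/3 = pi, so R^3 = cos(pi) - sin(pi)*e1 e3.
cos(pi) = -1 and sin(pi) = 0, so R^3 = -1. The total rotation 2*pi is 1 full turn, so every vector returns to itself, yet the rotor is -1, on the OTHER sheet of the double cover (an odd number of 2*pi turns).
Answer: -1


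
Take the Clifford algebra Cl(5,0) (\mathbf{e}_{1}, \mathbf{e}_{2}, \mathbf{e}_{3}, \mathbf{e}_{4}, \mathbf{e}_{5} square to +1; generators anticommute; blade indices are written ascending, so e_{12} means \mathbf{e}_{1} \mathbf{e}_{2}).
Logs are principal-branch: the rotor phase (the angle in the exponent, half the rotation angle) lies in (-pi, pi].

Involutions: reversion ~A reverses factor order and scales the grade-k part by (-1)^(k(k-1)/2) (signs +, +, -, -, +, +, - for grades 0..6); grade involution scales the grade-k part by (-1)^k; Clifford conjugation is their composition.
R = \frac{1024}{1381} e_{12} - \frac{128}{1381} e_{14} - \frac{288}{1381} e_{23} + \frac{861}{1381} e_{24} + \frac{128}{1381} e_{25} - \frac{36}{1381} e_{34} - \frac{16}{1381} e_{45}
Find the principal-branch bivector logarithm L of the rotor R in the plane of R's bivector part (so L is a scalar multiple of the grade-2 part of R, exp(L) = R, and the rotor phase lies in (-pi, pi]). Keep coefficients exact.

The scalar part of R is 0, and that scalar determines the rotor phase on the principal branch; recovering the unit plane as bivector-part over sine of the phase gives L = phase * plane.
Concretely: cos(phase) = 0 gives phase = ±\frac{\pi}{2}, and since phase/sin(phase) is even the sign is immaterial: L = (phase/sin(phase)) * <R>_2 = (\frac{\pi}{2}) * <R>_2.
Answer: \frac{512 \pi}{1381} e_{12} - \frac{64 \pi}{1381} e_{14} - \frac{144 \pi}{1381} e_{23} + \frac{861 \pi}{2762} e_{24} + \frac{64 \pi}{1381} e_{25} - \frac{18 \pi}{1381} e_{34} - \frac{8 \pi}{1381} e_{45}


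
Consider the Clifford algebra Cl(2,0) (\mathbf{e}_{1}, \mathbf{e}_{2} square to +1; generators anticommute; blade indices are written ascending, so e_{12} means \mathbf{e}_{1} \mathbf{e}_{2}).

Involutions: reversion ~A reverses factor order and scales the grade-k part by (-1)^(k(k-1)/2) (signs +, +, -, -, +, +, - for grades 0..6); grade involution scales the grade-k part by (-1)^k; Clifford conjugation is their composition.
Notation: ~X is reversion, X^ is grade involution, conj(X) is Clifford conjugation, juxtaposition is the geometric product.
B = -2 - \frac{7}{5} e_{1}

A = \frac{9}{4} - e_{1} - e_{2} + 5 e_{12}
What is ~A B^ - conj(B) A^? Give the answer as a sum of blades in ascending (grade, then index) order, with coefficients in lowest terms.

first term: -\frac{59}{10} + \frac{103}{20} e_{1} + 9 e_{2} + \frac{57}{5} e_{12}
second term: -\frac{31}{10} + \frac{23}{20} e_{1} + 5 e_{2} - \frac{43}{5} e_{12}
Answer: -\frac{14}{5} + 4 e_{1} + 4 e_{2} + 20 e_{12}


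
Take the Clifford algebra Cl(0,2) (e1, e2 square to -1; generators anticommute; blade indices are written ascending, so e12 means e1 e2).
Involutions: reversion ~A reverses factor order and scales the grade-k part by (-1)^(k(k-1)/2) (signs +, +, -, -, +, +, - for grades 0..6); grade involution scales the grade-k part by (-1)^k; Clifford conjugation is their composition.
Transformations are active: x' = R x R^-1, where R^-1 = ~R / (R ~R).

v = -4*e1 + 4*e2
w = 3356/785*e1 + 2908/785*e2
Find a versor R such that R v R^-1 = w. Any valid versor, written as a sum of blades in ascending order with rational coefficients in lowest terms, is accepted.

Sketch: the shared square -32 makes R = v + w = 216/785*e1 + 6048/785*e2 the natural versor; its sandwich fixes that direction, negates (v - w)/2, and sends v to w.
Answer: 216/785*e1 + 6048/785*e2


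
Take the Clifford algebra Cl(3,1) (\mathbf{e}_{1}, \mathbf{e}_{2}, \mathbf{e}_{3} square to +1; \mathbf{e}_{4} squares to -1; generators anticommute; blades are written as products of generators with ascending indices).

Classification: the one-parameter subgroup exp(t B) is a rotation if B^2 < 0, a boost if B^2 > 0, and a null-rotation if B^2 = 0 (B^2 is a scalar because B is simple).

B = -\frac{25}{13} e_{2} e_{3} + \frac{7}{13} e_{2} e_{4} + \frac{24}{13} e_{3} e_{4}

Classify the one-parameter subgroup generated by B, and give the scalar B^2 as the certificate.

B^2 term by term: the squares give (-\frac{25}{13})^2*(e_{2} e_{3})^2 + (\frac{7}{13})^2*(e_{2} e_{4})^2 + (\frac{24}{13})^2*(e_{3} e_{4})^2 = \frac{625}{169}*(-1) + \frac{49}{169}*(+1) + \frac{576}{169}*(+1) = 0 (each basis 2-blade squares to minus the product of its generators' squares); cross terms between blades sharing an index anticommute and cancel. So B^2 = 0.
Answer: null-rotation, certificate B^2 = 0. No conjugation can change B^2 = 0; the sign gives the class.


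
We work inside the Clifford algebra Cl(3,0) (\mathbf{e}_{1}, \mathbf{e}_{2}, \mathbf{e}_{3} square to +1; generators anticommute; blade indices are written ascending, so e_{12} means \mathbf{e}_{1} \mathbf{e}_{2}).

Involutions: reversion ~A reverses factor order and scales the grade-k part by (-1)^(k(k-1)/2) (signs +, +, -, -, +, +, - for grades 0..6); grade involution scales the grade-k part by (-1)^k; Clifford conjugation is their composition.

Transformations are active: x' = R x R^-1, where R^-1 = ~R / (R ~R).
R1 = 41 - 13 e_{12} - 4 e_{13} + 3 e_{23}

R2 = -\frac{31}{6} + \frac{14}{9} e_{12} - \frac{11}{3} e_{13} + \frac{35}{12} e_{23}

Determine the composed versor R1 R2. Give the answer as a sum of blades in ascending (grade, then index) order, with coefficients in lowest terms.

Distribute over the terms of R1 (each basis-blade product reordered to ascending indices, repeated generators contracted through their squares):
(41) R2 = -\frac{1271}{6} + \frac{574}{9} e_{12} - \frac{451}{3} e_{13} + \frac{1435}{12} e_{23}
(-13 e_{12}) R2 = \frac{182}{9} + \frac{403}{6} e_{12} - \frac{455}{12} e_{13} - \frac{143}{3} e_{23}
(-4 e_{13}) R2 = -\frac{44}{3} + \frac{35}{3} e_{12} + \frac{62}{3} e_{13} - \frac{56}{9} e_{23}
(3 e_{23}) R2 = -\frac{35}{4} - 11 e_{12} - \frac{14}{3} e_{13} - \frac{31}{2} e_{23}
Summing the partial products and collecting blades:
Answer: -\frac{7741}{36} + \frac{2369}{18} e_{12} - \frac{689}{4} e_{13} + \frac{1807}{36} e_{23}
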